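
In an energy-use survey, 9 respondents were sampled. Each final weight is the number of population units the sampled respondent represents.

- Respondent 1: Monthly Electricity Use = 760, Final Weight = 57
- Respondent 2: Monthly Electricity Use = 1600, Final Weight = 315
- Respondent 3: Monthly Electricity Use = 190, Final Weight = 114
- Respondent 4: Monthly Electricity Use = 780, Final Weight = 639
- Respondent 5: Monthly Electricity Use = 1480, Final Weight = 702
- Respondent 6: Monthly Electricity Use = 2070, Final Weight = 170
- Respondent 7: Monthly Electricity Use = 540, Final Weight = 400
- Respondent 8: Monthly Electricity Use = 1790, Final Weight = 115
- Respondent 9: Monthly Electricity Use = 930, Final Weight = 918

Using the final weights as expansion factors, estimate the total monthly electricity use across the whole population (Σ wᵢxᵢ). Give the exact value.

3733850

Weighted total = 760×57 + 1600×315 + 190×114 + 780×639 + 1480×702 + 2070×170 + 540×400 + 1790×115 + 930×918
  = 43320 + 504000 + 21660 + 498420 + 1038960 + 351900 + 216000 + 205850 + 853740 = 3733850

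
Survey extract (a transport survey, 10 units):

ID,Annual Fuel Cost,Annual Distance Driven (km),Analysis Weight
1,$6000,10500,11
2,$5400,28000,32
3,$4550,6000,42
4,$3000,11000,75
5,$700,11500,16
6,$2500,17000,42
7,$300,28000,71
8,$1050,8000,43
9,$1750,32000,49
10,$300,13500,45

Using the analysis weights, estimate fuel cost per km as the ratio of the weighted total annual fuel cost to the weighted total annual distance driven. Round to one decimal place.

0.1

Σ wᵢ·y = 6000×11 + 5400×32 + 4550×42 + 3000×75 + 700×16 + 2500×42 + 300×71 + 1050×43 + 1750×49 + 300×45
  = 936800
Σ wᵢ·x = 10500×11 + 28000×32 + 6000×42 + 11000×75 + 11500×16 + 17000×42 + 28000×71 + 8000×43 + 32000×49 + 13500×45
  = 115500 + 896000 + 252000 + 825000 + 184000 + 714000 + 1988000 + 344000 + 1568000 + 607500 = 7494000
Ratio = 936800 / 7494000 = 0.12500667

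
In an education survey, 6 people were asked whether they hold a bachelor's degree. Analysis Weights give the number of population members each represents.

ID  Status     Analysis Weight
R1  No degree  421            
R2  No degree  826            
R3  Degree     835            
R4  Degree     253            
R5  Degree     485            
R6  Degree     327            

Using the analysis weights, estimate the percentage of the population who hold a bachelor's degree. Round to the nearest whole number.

60

Sum of weights for 'Degree' = 835 + 253 + 485 + 327 = 1900
Total weight = 421 + 826 + 835 + 253 + 485 + 327 = 3147
Weighted proportion = 1900 / 3147 = 0.6037496 → 60.37496%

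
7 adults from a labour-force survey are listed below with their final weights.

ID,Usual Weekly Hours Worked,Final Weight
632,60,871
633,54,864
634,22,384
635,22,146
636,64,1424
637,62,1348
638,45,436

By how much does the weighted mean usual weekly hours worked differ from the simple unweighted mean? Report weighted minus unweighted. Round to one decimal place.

Unweighted sum = 60 + 54 + 22 + 22 + 64 + 62 + 45 = 329
Unweighted mean = 329 / 7 = 47
Weighted sum = 60×871 + 54×864 + 22×384 + 22×146 + 64×1424 + 62×1348 + 45×436
  = 304908
Sum of weights = 871 + 864 + 384 + 146 + 1424 + 1348 + 436 = 5473
Weighted mean = 304908 / 5473 = 55.71131
Difference (weighted minus unweighted) = 8.7113101

8.7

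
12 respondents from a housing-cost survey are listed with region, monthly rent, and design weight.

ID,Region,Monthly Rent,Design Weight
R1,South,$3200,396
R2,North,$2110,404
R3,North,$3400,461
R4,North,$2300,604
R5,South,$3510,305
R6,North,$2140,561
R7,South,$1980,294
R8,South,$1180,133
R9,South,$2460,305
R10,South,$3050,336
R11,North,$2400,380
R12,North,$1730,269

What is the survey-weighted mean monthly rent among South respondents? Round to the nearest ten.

South rows: R1, R5, R7, R8, R9, R10
Weighted sum = 3200×396 + 3510×305 + 1980×294 + 1180×133 + 2460×305 + 3050×336
  = 1267200 + 1070550 + 582120 + 156940 + 750300 + 1024800 = 4851910
Sum of weights = 396 + 305 + 294 + 133 + 305 + 336 = 1769
Weighted mean = 4851910 / 1769 = 2742.7417

2740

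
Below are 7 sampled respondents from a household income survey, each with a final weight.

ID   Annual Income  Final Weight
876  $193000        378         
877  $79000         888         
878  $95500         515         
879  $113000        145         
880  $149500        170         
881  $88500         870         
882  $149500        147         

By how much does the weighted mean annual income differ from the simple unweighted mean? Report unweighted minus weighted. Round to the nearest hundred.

17000

Unweighted sum = 868000
Unweighted mean = 868000 / 7 = 124000
Weighted sum = 193000×378 + 79000×888 + 95500×515 + 113000×145 + 149500×170 + 88500×870 + 149500×147
  = 333060000
Sum of weights = 378 + 888 + 515 + 145 + 170 + 870 + 147 = 3113
Weighted mean = 333060000 / 3113 = 106990.04
Difference (unweighted minus weighted) = 17009.958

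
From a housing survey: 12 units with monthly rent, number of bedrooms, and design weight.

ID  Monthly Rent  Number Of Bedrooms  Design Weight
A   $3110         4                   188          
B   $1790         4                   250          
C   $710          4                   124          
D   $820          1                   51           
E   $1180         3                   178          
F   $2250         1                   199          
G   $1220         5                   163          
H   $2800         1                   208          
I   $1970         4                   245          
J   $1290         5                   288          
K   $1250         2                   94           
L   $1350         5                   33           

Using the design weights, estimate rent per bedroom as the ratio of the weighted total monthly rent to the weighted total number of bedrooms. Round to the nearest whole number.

Σ wᵢ·y = 3617310
Σ wᵢ·x = 4×188 + 4×250 + 4×124 + 1×51 + 3×178 + 1×199 + 5×163 + 1×208 + 4×245 + 5×288 + 2×94 + 5×33
  = 6828
Ratio = 3617310 / 6828 = 529.77592

530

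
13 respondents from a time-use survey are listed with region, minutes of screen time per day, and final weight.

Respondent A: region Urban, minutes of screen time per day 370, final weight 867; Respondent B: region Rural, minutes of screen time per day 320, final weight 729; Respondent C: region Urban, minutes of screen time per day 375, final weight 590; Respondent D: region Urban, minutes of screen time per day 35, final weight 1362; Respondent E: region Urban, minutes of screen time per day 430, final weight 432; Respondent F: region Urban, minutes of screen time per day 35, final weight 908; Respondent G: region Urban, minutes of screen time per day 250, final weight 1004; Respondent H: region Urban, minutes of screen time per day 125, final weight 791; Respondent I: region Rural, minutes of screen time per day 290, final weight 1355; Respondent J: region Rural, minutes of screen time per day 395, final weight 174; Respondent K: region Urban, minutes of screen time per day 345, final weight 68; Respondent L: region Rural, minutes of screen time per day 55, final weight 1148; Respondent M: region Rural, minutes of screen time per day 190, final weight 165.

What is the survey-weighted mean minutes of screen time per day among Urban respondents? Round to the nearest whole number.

196

Urban rows: A, C, D, E, F, G, H, K
Weighted sum = 370×867 + 375×590 + 35×1362 + 430×432 + 35×908 + 250×1004 + 125×791 + 345×68
  = 1180585
Sum of weights = 6022
Weighted mean = 1180585 / 6022 = 196.04533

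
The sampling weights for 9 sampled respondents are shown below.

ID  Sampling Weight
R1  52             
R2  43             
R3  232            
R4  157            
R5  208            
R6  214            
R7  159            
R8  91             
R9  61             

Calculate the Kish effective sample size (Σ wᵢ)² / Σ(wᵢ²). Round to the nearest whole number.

Σ wᵢ = 1217
Σ wᵢ² = 2704 + 1849 + 53824 + 24649 + 43264 + 45796 + 25281 + 8281 + 3721 = 209369
n_eff = 1217² / 209369 = 1481089 / 209369 = 7.0740606

7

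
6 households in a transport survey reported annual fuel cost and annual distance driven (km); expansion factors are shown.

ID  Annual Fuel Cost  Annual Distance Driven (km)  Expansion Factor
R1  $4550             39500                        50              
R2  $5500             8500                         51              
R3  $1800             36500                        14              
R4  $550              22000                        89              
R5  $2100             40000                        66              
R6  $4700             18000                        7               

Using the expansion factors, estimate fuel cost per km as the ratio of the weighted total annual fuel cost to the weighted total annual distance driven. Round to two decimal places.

0.10

Σ wᵢ·y = 4550×50 + 5500×51 + 1800×14 + 550×89 + 2100×66 + 4700×7
  = 227500 + 280500 + 25200 + 48950 + 138600 + 32900 = 753650
Σ wᵢ·x = 7643500
Ratio = 753650 / 7643500 = 0.098600118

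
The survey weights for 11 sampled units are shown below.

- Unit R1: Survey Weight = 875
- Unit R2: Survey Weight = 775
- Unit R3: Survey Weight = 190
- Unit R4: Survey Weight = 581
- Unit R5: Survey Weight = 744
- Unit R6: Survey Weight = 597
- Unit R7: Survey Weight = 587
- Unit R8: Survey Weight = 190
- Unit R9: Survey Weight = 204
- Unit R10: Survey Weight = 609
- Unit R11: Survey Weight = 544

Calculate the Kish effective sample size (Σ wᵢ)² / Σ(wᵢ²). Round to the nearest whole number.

Σ wᵢ = 875 + 775 + 190 + 581 + 744 + 597 + 587 + 190 + 204 + 609 + 544 = 5896
Σ wᵢ² = 3738958
n_eff = 5896² / 3738958 = 34762816 / 3738958 = 9.297461

9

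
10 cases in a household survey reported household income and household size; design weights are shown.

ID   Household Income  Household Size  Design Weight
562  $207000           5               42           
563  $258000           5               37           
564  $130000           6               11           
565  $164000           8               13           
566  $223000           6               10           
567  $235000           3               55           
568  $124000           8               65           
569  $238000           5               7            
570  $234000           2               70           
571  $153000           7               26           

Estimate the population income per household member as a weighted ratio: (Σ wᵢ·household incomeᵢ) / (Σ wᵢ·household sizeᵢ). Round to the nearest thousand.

40000

Σ wᵢ·y = 207000×42 + 258000×37 + 130000×11 + 164000×13 + 223000×10 + 235000×55 + 124000×65 + 238000×7 + 234000×70 + 153000×26
  = 8694000 + 9546000 + 1430000 + 2132000 + 2230000 + 12925000 + 8060000 + 1666000 + 16380000 + 3978000 = 67041000
Σ wᵢ·x = 5×42 + 5×37 + 6×11 + 8×13 + 6×10 + 3×55 + 8×65 + 5×7 + 2×70 + 7×26
  = 1667
Ratio = 67041000 / 1667 = 40216.557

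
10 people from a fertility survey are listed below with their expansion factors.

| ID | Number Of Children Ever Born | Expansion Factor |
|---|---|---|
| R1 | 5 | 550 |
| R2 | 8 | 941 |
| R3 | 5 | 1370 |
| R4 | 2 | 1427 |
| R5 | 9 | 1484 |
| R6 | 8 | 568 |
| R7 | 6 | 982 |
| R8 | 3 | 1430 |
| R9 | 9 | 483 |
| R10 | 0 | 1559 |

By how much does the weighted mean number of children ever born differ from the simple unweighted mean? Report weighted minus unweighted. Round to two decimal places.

Unweighted sum = 5 + 8 + 5 + 2 + 9 + 8 + 6 + 3 + 9 + 0 = 55
Unweighted mean = 55 / 10 = 5.5
Weighted sum = 5×550 + 8×941 + 5×1370 + 2×1427 + 9×1484 + 8×568 + 6×982 + 3×1430 + 9×483 + 0×1559
  = 2750 + 7528 + 6850 + 2854 + 13356 + 4544 + 5892 + 4290 + 4347 + 0 = 52411
Sum of weights = 550 + 941 + 1370 + 1427 + 1484 + 568 + 982 + 1430 + 483 + 1559 = 10794
Weighted mean = 52411 / 10794 = 4.8555679
Difference (weighted minus unweighted) = -0.64443209

-0.64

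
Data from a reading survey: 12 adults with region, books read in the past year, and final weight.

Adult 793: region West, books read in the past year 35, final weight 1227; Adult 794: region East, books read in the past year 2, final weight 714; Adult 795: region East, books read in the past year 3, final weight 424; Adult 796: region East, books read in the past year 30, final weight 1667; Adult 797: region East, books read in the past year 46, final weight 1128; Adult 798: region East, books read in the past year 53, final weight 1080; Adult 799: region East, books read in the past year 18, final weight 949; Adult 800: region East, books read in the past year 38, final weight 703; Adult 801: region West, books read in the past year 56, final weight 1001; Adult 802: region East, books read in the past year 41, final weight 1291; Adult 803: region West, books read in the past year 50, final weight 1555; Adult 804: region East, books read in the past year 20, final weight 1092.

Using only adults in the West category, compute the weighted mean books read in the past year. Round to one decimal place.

46.7

West rows: 793, 801, 803
Weighted sum = 35×1227 + 56×1001 + 50×1555
  = 176751
Sum of weights = 1227 + 1001 + 1555 = 3783
Weighted mean = 176751 / 3783 = 46.722443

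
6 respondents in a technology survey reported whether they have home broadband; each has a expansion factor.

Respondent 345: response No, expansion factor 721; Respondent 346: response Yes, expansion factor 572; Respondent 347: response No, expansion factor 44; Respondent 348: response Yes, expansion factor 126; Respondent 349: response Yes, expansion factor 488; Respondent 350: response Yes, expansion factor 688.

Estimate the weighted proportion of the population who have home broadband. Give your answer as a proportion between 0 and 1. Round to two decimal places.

Sum of weights for 'Yes' = 572 + 126 + 488 + 688 = 1874
Total weight = 721 + 572 + 44 + 126 + 488 + 688 = 2639
Weighted proportion = 1874 / 2639 = 0.71011747

0.71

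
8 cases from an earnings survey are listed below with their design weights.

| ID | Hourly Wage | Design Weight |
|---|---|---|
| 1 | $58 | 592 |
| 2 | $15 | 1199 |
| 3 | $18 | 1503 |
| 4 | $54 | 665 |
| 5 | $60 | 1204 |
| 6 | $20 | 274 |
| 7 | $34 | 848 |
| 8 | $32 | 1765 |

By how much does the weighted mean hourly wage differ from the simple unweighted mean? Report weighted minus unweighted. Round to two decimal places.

-1.80

Unweighted sum = 58 + 15 + 18 + 54 + 60 + 20 + 34 + 32 = 291
Unweighted mean = 291 / 8 = 36.375
Weighted sum = 58×592 + 15×1199 + 18×1503 + 54×665 + 60×1204 + 20×274 + 34×848 + 32×1765
  = 34336 + 17985 + 27054 + 35910 + 72240 + 5480 + 28832 + 56480 = 278317
Sum of weights = 592 + 1199 + 1503 + 665 + 1204 + 274 + 848 + 1765 = 8050
Weighted mean = 278317 / 8050 = 34.57354
Difference (weighted minus unweighted) = -1.8014596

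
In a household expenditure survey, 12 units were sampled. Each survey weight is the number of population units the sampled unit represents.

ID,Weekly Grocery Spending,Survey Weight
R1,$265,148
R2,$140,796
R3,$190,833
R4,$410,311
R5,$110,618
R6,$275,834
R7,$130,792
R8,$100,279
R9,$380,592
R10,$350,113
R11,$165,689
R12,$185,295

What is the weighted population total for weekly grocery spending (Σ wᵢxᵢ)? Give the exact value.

Weighted total = 265×148 + 140×796 + 190×833 + 410×311 + 110×618 + 275×834 + 130×792 + 100×279 + 380×592 + 350×113 + 165×689 + 185×295
  = 39220 + 111440 + 158270 + 127510 + 67980 + 229350 + 102960 + 27900 + 224960 + 39550 + 113685 + 54575 = 1297400

1297400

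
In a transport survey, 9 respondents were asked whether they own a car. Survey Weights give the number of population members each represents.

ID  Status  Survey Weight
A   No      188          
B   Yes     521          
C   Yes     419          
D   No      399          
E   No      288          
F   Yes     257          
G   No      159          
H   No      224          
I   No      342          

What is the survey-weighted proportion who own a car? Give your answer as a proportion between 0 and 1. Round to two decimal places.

0.43

Sum of weights for 'Yes' = 521 + 419 + 257 = 1197
Total weight = 188 + 521 + 419 + 399 + 288 + 257 + 159 + 224 + 342 = 2797
Weighted proportion = 1197 / 2797 = 0.42795853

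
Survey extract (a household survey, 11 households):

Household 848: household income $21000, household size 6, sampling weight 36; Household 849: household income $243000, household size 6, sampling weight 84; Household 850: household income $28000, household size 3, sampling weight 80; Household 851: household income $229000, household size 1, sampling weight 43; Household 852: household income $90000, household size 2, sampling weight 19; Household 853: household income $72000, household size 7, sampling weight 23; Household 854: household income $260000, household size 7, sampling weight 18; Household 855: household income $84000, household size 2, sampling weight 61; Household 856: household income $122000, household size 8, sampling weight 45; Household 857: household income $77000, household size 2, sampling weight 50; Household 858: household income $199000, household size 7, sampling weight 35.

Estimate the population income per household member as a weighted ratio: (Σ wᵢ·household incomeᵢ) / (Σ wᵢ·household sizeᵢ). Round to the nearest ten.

29110

Σ wᵢ·y = 21000×36 + 243000×84 + 28000×80 + 229000×43 + 90000×19 + 72000×23 + 260000×18 + 84000×61 + 122000×45 + 77000×50 + 199000×35
  = 756000 + 20412000 + 2240000 + 9847000 + 1710000 + 1656000 + 4680000 + 5124000 + 5490000 + 3850000 + 6965000 = 62730000
Σ wᵢ·x = 6×36 + 6×84 + 3×80 + 1×43 + 2×19 + 7×23 + 7×18 + 2×61 + 8×45 + 2×50 + 7×35
  = 216 + 504 + 240 + 43 + 38 + 161 + 126 + 122 + 360 + 100 + 245 = 2155
Ratio = 62730000 / 2155 = 29109.049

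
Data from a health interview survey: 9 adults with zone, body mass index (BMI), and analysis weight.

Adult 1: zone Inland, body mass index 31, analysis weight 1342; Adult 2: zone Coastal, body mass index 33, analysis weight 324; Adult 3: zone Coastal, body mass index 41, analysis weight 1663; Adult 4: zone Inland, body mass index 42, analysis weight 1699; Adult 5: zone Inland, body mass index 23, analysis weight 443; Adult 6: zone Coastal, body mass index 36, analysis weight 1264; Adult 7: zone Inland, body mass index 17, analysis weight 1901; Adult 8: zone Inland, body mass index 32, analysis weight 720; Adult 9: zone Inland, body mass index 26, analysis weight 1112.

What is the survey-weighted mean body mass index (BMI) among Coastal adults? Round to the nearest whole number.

Coastal rows: 2, 3, 6
Weighted sum = 33×324 + 41×1663 + 36×1264
  = 10692 + 68183 + 45504 = 124379
Sum of weights = 3251
Weighted mean = 124379 / 3251 = 38.25869

38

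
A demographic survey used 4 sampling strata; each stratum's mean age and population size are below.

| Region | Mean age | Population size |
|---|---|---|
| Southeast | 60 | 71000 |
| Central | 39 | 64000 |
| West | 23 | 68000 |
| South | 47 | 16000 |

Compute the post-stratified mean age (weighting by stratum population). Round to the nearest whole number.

Σ Nₕ·x̄ₕ = 60×71000 + 39×64000 + 23×68000 + 47×16000
  = 9072000
Σ Nₕ = 71000 + 64000 + 68000 + 16000 = 219000
Overall mean = 9072000 / 219000 = 41.424658

41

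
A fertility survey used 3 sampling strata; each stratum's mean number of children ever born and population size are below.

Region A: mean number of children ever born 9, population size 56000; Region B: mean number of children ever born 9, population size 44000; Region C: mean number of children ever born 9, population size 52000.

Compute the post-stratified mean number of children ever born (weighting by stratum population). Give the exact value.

9

Σ Nₕ·x̄ₕ = 9×56000 + 9×44000 + 9×52000
  = 504000 + 396000 + 468000 = 1368000
Σ Nₕ = 56000 + 44000 + 52000 = 152000
Overall mean = 1368000 / 152000 = 9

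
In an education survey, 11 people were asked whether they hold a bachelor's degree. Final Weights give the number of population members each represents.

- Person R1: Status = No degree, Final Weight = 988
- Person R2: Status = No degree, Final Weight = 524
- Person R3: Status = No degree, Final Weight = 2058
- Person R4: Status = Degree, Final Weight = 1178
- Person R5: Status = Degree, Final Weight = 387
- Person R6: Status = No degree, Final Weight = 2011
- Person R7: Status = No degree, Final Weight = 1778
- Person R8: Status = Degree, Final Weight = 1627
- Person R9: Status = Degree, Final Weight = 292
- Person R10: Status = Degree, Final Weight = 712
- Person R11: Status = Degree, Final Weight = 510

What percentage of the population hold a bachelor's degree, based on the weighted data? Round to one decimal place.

Sum of weights for 'Degree' = 1178 + 387 + 1627 + 292 + 712 + 510 = 4706
Total weight = 12065
Weighted proportion = 4706 / 12065 = 0.39005387 → 39.005387%

39.0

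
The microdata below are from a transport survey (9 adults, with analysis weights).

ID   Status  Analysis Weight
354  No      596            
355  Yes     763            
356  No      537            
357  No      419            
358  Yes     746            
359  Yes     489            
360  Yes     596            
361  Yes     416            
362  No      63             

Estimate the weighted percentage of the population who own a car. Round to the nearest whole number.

65

Sum of weights for 'Yes' = 763 + 746 + 489 + 596 + 416 = 3010
Total weight = 596 + 763 + 537 + 419 + 746 + 489 + 596 + 416 + 63 = 4625
Weighted proportion = 3010 / 4625 = 0.65081081 → 65.081081%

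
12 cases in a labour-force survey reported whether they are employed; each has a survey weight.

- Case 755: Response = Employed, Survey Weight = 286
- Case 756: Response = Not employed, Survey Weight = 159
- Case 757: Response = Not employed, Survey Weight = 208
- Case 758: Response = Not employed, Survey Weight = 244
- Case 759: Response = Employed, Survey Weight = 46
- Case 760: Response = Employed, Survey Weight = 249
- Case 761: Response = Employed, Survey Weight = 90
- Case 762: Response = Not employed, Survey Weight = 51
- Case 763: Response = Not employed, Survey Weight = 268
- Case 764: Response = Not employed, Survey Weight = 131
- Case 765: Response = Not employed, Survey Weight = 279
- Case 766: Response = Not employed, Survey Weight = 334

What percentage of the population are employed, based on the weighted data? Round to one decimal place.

28.6

Sum of weights for 'Employed' = 286 + 46 + 249 + 90 = 671
Total weight = 286 + 159 + 208 + 244 + 46 + 249 + 90 + 51 + 268 + 131 + 279 + 334 = 2345
Weighted proportion = 671 / 2345 = 0.28614072 → 28.614072%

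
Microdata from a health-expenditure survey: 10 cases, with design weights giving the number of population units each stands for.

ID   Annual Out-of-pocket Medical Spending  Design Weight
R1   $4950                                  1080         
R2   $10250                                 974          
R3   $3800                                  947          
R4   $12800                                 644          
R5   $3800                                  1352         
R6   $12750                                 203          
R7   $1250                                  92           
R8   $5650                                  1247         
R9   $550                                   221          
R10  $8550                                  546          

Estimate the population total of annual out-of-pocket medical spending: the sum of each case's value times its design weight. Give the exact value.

Weighted total = 4950×1080 + 10250×974 + 3800×947 + 12800×644 + 3800×1352 + 12750×203 + 1250×92 + 5650×1247 + 550×221 + 8550×546
  = 5346000 + 9983500 + 3598600 + 8243200 + 5137600 + 2588250 + 115000 + 7045550 + 121550 + 4668300 = 46847550

46847550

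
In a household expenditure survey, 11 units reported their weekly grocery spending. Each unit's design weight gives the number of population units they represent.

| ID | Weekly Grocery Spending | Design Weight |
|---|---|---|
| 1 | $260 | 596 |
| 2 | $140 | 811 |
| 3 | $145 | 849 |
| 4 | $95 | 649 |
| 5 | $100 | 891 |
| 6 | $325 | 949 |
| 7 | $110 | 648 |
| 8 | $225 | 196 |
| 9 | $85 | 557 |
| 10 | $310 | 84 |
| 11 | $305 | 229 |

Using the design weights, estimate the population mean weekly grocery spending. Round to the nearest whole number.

Weighted sum = 260×596 + 140×811 + 145×849 + 95×649 + 100×891 + 325×949 + 110×648 + 225×196 + 85×557 + 310×84 + 305×229
  = 154960 + 113540 + 123105 + 61655 + 89100 + 308425 + 71280 + 44100 + 47345 + 26040 + 69845 = 1109395
Sum of weights = 596 + 811 + 849 + 649 + 891 + 949 + 648 + 196 + 557 + 84 + 229 = 6459
Weighted mean = 1109395 / 6459 = 171.75956

172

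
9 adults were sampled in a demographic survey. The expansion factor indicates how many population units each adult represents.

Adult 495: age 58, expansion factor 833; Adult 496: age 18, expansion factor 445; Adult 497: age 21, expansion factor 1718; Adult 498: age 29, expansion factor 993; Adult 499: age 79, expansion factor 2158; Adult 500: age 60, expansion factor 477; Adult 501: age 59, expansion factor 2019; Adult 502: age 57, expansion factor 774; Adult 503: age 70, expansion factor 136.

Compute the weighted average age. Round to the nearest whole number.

Weighted sum = 58×833 + 18×445 + 21×1718 + 29×993 + 79×2158 + 60×477 + 59×2019 + 57×774 + 70×136
  = 48314 + 8010 + 36078 + 28797 + 170482 + 28620 + 119121 + 44118 + 9520 = 493060
Sum of weights = 833 + 445 + 1718 + 993 + 2158 + 477 + 2019 + 774 + 136 = 9553
Weighted mean = 493060 / 9553 = 51.613106

52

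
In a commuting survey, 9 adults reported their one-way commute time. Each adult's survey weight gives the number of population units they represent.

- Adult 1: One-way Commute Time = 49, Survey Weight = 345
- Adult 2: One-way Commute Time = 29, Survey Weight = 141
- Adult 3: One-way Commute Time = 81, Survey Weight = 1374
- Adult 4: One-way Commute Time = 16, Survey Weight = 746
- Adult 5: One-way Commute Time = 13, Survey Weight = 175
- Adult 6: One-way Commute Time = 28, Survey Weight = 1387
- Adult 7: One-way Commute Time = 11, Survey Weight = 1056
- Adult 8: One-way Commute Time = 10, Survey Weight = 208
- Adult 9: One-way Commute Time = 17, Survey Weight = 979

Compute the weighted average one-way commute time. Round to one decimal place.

33.6

Weighted sum = 49×345 + 29×141 + 81×1374 + 16×746 + 13×175 + 28×1387 + 11×1056 + 10×208 + 17×979
  = 16905 + 4089 + 111294 + 11936 + 2275 + 38836 + 11616 + 2080 + 16643 = 215674
Sum of weights = 6411
Weighted mean = 215674 / 6411 = 33.641242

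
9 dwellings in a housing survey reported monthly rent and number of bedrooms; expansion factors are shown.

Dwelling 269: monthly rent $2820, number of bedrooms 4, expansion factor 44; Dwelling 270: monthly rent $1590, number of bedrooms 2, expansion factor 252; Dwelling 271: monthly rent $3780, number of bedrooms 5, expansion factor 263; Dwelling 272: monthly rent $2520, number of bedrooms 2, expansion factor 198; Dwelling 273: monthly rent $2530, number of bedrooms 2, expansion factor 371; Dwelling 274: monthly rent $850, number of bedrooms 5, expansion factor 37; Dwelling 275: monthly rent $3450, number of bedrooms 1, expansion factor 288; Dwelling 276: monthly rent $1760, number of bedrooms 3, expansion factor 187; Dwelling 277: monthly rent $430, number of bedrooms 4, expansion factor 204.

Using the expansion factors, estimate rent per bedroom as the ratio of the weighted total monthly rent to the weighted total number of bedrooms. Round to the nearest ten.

880

Σ wᵢ·y = 2820×44 + 1590×252 + 3780×263 + 2520×198 + 2530×371 + 850×37 + 3450×288 + 1760×187 + 430×204
  = 4398380
Σ wᵢ·x = 4×44 + 2×252 + 5×263 + 2×198 + 2×371 + 5×37 + 1×288 + 3×187 + 4×204
  = 176 + 504 + 1315 + 396 + 742 + 185 + 288 + 561 + 816 = 4983
Ratio = 4398380 / 4983 = 882.6771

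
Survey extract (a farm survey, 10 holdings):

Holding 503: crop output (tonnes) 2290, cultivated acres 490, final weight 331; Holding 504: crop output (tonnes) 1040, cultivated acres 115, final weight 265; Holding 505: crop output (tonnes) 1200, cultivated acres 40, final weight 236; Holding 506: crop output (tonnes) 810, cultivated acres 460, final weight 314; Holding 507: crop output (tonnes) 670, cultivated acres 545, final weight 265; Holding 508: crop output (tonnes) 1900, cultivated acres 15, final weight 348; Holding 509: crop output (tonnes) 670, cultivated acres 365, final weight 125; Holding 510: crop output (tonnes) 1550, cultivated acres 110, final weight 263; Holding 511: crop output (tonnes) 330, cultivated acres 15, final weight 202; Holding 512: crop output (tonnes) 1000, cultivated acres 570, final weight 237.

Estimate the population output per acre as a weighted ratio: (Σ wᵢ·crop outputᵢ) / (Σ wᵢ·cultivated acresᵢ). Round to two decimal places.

4.52

Σ wᵢ·y = 2290×331 + 1040×265 + 1200×236 + 810×314 + 670×265 + 1900×348 + 670×125 + 1550×263 + 330×202 + 1000×237
  = 757990 + 275600 + 283200 + 254340 + 177550 + 661200 + 83750 + 407650 + 66660 + 237000 = 3204940
Σ wᵢ·x = 490×331 + 115×265 + 40×236 + 460×314 + 545×265 + 15×348 + 365×125 + 110×263 + 15×202 + 570×237
  = 708865
Ratio = 3204940 / 708865 = 4.5212276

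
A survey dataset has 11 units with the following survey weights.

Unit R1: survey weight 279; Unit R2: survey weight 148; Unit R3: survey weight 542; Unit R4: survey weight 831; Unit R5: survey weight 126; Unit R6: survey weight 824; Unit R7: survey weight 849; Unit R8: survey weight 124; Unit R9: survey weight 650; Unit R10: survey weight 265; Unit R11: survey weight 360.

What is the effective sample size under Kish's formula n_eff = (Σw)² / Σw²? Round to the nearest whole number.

Σ wᵢ = 279 + 148 + 542 + 831 + 126 + 824 + 849 + 124 + 650 + 265 + 360 = 4998
Σ wᵢ² = 3137424
n_eff = 4998² / 3137424 = 24980004 / 3137424 = 7.9619471

8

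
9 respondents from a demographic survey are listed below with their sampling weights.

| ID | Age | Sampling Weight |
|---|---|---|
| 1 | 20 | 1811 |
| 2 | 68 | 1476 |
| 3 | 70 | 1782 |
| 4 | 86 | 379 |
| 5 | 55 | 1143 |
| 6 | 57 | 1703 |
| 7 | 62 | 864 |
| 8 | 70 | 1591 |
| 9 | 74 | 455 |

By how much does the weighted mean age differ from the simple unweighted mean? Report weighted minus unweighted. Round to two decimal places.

-4.21

Unweighted sum = 20 + 68 + 70 + 86 + 55 + 57 + 62 + 70 + 74 = 562
Unweighted mean = 562 / 9 = 62.444444
Weighted sum = 20×1811 + 68×1476 + 70×1782 + 86×379 + 55×1143 + 57×1703 + 62×864 + 70×1591 + 74×455
  = 652466
Sum of weights = 1811 + 1476 + 1782 + 379 + 1143 + 1703 + 864 + 1591 + 455 = 11204
Weighted mean = 652466 / 11204 = 58.235095
Difference (weighted minus unweighted) = -4.2093498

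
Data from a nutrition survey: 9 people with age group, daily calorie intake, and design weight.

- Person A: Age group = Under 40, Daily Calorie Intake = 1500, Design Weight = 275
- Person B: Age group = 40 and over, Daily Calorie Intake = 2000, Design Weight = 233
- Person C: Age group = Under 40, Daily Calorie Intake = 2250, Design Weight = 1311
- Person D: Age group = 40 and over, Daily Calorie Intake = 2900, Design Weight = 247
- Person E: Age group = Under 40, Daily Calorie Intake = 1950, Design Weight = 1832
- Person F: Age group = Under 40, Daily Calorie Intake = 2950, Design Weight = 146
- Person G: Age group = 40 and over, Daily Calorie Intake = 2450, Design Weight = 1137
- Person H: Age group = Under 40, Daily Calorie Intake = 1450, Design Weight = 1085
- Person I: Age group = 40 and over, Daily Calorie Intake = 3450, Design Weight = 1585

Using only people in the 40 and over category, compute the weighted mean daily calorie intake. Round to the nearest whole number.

2947

40 and over rows: B, D, G, I
Weighted sum = 2000×233 + 2900×247 + 2450×1137 + 3450×1585
  = 466000 + 716300 + 2785650 + 5468250 = 9436200
Sum of weights = 233 + 247 + 1137 + 1585 = 3202
Weighted mean = 9436200 / 3202 = 2946.9706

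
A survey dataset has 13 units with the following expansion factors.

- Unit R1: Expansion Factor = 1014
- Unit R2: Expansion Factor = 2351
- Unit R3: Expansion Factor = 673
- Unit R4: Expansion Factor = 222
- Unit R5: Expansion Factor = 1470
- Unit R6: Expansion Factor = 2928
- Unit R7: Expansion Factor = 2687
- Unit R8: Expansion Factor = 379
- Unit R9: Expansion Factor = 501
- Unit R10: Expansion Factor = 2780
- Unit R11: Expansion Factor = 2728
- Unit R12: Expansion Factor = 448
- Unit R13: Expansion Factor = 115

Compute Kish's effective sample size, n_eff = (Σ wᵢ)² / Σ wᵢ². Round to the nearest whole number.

Σ wᵢ = 18296
Σ wᵢ² = 40790618
n_eff = 18296² / 40790618 = 334743616 / 40790618 = 8.2063875

8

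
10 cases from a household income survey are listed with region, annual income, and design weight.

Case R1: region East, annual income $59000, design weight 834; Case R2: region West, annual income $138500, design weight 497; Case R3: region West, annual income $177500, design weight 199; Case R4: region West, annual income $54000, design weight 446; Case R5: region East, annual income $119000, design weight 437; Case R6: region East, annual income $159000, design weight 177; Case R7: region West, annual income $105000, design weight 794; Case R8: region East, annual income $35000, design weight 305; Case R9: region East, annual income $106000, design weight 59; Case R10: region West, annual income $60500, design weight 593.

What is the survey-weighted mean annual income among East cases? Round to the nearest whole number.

East rows: R1, R5, R6, R8, R9
Weighted sum = 59000×834 + 119000×437 + 159000×177 + 35000×305 + 106000×59
  = 146281000
Sum of weights = 834 + 437 + 177 + 305 + 59 = 1812
Weighted mean = 146281000 / 1812 = 80729.029

80729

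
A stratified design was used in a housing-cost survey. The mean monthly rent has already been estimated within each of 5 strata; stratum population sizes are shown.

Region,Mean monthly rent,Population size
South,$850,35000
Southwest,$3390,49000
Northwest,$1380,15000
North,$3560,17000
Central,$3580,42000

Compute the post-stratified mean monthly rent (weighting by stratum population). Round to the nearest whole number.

Σ Nₕ·x̄ₕ = 850×35000 + 3390×49000 + 1380×15000 + 3560×17000 + 3580×42000
  = 427440000
Σ Nₕ = 35000 + 49000 + 15000 + 17000 + 42000 = 158000
Overall mean = 427440000 / 158000 = 2705.3165

2705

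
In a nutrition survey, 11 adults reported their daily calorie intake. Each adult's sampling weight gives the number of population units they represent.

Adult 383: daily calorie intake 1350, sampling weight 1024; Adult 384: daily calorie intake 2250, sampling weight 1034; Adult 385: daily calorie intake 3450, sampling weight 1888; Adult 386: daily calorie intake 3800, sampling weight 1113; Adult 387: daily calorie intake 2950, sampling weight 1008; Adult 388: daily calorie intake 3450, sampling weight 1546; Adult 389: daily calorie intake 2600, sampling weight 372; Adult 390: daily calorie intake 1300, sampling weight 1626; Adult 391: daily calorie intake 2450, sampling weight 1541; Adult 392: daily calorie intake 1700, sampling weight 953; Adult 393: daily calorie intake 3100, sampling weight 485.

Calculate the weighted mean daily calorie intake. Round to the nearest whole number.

2600

Weighted sum = 1350×1024 + 2250×1034 + 3450×1888 + 3800×1113 + 2950×1008 + 3450×1546 + 2600×372 + 1300×1626 + 2450×1541 + 1700×953 + 3100×485
  = 1382400 + 2326500 + 6513600 + 4229400 + 2973600 + 5333700 + 967200 + 2113800 + 3775450 + 1620100 + 1503500 = 32739250
Sum of weights = 1024 + 1034 + 1888 + 1113 + 1008 + 1546 + 372 + 1626 + 1541 + 953 + 485 = 12590
Weighted mean = 32739250 / 12590 = 2600.417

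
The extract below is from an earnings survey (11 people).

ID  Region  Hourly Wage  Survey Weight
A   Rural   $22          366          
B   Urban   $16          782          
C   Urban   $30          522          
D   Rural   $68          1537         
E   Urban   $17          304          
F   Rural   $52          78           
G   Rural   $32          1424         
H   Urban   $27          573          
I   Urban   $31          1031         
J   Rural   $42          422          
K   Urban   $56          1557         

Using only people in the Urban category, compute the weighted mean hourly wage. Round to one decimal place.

35.2

Urban rows: B, C, E, H, I, K
Weighted sum = 16×782 + 30×522 + 17×304 + 27×573 + 31×1031 + 56×1557
  = 167964
Sum of weights = 782 + 522 + 304 + 573 + 1031 + 1557 = 4769
Weighted mean = 167964 / 4769 = 35.219962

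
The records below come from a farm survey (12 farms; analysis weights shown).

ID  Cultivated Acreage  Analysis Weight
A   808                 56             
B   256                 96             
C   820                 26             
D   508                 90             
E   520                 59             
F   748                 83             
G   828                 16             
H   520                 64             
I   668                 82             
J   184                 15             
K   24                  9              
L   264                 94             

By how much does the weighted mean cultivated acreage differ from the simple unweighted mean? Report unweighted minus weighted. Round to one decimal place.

-7.6

Unweighted sum = 6148
Unweighted mean = 6148 / 12 = 512.33333
Weighted sum = 358724
Sum of weights = 690
Weighted mean = 358724 / 690 = 519.88986
Difference (unweighted minus weighted) = -7.5565217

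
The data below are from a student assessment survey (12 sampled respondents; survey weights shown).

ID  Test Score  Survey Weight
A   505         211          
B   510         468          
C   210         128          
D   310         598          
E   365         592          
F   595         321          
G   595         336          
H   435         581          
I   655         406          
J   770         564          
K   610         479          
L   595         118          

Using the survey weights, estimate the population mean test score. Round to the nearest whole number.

516

Weighted sum = 505×211 + 510×468 + 210×128 + 310×598 + 365×592 + 595×321 + 595×336 + 435×581 + 655×406 + 770×564 + 610×479 + 595×118
  = 106555 + 238680 + 26880 + 185380 + 216080 + 190995 + 199920 + 252735 + 265930 + 434280 + 292190 + 70210 = 2479835
Sum of weights = 211 + 468 + 128 + 598 + 592 + 321 + 336 + 581 + 406 + 564 + 479 + 118 = 4802
Weighted mean = 2479835 / 4802 = 516.41712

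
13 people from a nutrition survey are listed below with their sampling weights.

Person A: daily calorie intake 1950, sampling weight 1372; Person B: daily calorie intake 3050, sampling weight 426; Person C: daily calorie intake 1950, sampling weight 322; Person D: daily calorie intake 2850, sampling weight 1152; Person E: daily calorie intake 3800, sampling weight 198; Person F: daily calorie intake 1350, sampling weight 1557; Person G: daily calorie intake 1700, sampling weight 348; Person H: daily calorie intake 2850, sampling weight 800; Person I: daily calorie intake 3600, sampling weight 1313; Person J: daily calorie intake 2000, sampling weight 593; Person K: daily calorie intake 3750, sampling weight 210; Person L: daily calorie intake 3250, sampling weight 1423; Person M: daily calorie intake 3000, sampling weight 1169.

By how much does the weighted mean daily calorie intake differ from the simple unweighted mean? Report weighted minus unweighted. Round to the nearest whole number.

-86

Unweighted sum = 35100
Unweighted mean = 35100 / 13 = 2700
Weighted sum = 28443800
Sum of weights = 10883
Weighted mean = 28443800 / 10883 = 2613.5992
Difference (weighted minus unweighted) = -86.400809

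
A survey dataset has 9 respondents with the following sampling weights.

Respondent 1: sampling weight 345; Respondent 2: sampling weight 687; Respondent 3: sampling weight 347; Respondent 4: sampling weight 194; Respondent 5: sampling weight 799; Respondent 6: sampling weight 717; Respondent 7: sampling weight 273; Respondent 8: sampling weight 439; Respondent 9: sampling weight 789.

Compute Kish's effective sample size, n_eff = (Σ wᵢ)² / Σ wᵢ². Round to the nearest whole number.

8

Σ wᵢ = 345 + 687 + 347 + 194 + 799 + 717 + 273 + 439 + 789 = 4590
Σ wᵢ² = 119025 + 471969 + 120409 + 37636 + 638401 + 514089 + 74529 + 192721 + 622521 = 2791300
n_eff = 4590² / 2791300 = 21068100 / 2791300 = 7.5477734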